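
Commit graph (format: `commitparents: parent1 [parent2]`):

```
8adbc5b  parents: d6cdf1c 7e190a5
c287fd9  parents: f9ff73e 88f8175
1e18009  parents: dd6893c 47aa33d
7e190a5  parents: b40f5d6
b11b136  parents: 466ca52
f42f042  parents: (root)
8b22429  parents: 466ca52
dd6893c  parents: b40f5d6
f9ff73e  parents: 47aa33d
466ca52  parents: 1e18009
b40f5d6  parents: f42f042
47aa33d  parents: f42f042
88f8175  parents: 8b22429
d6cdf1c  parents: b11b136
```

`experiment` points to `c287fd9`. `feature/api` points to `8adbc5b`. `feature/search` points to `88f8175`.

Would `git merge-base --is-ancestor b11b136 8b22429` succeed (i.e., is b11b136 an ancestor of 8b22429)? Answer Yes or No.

No

Ancestors of 8b22429: {1e18009, 466ca52, 47aa33d, 8b22429, b40f5d6, dd6893c, f42f042}.
b11b136 is not in that set, so it is not an ancestor of 8b22429.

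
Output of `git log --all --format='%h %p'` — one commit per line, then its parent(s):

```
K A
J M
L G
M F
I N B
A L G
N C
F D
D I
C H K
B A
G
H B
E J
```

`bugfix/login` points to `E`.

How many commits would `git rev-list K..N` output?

Reachable from N: {A, B, C, G, H, K, L, N}.
Reachable from K: {A, G, K, L}.
In N's history but not K's: {B, C, H, N} — 4 commits.

4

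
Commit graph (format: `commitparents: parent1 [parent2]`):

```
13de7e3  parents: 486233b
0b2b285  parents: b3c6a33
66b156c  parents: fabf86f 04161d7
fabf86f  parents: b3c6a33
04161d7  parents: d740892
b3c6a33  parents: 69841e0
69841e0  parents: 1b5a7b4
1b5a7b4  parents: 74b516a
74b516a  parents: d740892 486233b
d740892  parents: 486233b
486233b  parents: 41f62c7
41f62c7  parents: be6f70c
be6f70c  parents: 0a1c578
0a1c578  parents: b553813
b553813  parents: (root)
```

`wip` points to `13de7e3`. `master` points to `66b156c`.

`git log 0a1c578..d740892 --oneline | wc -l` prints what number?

4

Reachable from d740892: {0a1c578, 41f62c7, 486233b, b553813, be6f70c, d740892}.
Reachable from 0a1c578: {0a1c578, b553813}.
In d740892's history but not 0a1c578's: {41f62c7, 486233b, be6f70c, d740892} — 4 commits.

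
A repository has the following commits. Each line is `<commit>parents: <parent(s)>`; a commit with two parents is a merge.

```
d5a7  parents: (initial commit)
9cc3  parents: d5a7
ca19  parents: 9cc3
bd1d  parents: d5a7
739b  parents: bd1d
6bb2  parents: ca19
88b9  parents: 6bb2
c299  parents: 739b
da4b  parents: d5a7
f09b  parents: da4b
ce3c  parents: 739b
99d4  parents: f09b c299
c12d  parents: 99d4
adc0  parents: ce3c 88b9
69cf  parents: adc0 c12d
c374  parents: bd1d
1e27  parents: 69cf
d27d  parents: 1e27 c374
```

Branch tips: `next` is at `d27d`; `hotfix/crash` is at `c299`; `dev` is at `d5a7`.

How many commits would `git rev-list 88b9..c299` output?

3

Reachable from c299: {739b, bd1d, c299, d5a7}.
Reachable from 88b9: {6bb2, 88b9, 9cc3, ca19, d5a7}.
In c299's history but not 88b9's: {739b, bd1d, c299} — 3 commits.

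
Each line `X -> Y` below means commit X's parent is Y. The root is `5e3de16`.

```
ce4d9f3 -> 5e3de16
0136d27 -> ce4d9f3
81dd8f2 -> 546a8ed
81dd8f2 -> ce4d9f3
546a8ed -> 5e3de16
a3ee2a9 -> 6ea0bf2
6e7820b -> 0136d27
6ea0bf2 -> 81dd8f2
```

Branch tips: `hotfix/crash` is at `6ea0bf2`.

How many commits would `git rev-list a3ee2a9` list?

Walking parent pointers from a3ee2a9: reachable set = {546a8ed, 5e3de16, 6ea0bf2, 81dd8f2, a3ee2a9, ce4d9f3}.
That is 6 commits.

6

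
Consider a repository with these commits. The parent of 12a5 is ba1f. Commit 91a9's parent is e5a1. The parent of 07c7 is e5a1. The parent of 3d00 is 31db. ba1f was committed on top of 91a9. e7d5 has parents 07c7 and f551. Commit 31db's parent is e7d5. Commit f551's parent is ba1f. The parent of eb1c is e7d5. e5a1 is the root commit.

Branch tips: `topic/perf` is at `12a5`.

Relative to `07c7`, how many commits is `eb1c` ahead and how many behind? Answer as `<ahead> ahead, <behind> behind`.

Reachable from eb1c: {07c7, 91a9, ba1f, e5a1, e7d5, eb1c, f551}.
Reachable from 07c7: {07c7, e5a1}.
Only in eb1c's history (ahead): {91a9, ba1f, e7d5, eb1c, f551} — 5.
Only in 07c7's history (behind): {} — 0.

5 ahead, 0 behind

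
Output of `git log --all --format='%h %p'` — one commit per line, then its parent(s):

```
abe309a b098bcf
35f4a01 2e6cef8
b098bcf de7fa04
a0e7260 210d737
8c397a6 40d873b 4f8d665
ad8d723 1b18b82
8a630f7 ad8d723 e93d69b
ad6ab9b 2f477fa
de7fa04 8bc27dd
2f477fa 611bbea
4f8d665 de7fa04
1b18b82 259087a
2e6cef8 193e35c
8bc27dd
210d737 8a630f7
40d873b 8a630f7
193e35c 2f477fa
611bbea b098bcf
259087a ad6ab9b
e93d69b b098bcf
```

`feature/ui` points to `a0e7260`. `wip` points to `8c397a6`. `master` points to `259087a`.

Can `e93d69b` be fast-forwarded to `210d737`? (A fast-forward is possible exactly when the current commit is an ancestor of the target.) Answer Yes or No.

A fast-forward from e93d69b to 210d737 is possible iff e93d69b is an ancestor of 210d737.
Ancestors of 210d737: {1b18b82, 210d737, 259087a, 2f477fa, 611bbea, 8a630f7, 8bc27dd, ad6ab9b, ad8d723, b098bcf, de7fa04, e93d69b}.
e93d69b is among them, so fast-forward is possible.

Yes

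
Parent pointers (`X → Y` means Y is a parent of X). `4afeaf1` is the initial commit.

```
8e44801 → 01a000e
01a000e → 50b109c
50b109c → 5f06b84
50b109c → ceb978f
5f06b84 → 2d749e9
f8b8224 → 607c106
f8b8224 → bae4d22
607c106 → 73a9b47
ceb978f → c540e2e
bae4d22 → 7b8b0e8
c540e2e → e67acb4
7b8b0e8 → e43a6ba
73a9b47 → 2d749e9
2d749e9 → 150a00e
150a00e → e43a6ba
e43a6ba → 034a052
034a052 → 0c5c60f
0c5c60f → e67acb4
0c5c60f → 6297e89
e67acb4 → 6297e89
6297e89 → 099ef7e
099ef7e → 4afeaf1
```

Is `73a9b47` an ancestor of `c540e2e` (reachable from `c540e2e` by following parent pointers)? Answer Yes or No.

Ancestors of c540e2e: {099ef7e, 4afeaf1, 6297e89, c540e2e, e67acb4}.
73a9b47 is not in that set, so it is not an ancestor of c540e2e.

No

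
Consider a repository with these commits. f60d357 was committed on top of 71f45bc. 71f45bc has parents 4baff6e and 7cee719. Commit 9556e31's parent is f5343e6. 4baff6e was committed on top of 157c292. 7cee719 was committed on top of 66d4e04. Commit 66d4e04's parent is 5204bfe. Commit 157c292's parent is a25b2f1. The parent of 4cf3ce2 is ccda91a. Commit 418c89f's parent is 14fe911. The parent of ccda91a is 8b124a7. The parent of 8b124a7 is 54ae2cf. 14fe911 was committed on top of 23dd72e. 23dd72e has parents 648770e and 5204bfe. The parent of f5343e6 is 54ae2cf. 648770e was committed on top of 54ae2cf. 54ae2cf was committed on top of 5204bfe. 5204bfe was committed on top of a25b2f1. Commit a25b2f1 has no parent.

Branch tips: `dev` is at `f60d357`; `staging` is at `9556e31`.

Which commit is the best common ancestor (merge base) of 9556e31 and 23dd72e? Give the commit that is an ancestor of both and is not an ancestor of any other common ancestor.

54ae2cf

Ancestors of 9556e31: {5204bfe, 54ae2cf, 9556e31, a25b2f1, f5343e6}.
Ancestors of 23dd72e: {23dd72e, 5204bfe, 54ae2cf, 648770e, a25b2f1}.
Common ancestors: {5204bfe, 54ae2cf, a25b2f1}.
Among these, 54ae2cf is not an ancestor of any other common ancestor — it is the merge base.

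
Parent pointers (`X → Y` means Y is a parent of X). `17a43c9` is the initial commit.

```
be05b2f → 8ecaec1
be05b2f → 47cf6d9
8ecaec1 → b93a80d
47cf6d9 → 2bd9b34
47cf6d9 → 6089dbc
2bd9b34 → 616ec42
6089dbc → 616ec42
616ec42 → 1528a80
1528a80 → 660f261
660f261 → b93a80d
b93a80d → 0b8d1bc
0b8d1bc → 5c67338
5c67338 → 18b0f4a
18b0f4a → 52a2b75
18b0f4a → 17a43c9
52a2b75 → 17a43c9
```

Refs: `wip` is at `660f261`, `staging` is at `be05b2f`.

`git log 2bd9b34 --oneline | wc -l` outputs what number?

10

Walking parent pointers from 2bd9b34: reachable set = {0b8d1bc, 1528a80, 17a43c9, 18b0f4a, 2bd9b34, 52a2b75, 5c67338, 616ec42, 660f261, b93a80d}.
That is 10 commits.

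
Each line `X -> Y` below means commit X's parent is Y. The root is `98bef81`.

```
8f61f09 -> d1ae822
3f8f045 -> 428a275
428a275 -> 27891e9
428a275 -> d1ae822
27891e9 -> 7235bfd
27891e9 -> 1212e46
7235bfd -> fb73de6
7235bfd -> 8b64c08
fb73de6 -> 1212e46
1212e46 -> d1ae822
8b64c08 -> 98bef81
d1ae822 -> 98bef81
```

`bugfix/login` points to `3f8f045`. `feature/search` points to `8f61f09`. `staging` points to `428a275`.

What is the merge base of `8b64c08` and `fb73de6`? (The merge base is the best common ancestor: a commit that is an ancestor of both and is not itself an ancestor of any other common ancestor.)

98bef81

Ancestors of 8b64c08: {8b64c08, 98bef81}.
Ancestors of fb73de6: {1212e46, 98bef81, d1ae822, fb73de6}.
Common ancestors: {98bef81}.
The only common ancestor is 98bef81, so it is the merge base.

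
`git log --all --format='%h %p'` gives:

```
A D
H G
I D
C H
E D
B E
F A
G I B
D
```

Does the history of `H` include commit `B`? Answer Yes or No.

Ancestors of H (commits reachable by following parents): {B, D, E, G, H, I}.
B is in that set, so it is an ancestor of H.

Yes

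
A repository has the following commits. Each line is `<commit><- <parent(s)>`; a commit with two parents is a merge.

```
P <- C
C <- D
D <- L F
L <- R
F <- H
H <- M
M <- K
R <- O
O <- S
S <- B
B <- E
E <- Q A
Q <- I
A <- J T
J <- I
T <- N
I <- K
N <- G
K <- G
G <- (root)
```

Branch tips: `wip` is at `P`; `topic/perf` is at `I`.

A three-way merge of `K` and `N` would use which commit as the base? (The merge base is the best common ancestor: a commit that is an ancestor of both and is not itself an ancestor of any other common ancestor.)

G

Ancestors of K: {G, K}.
Ancestors of N: {G, N}.
Common ancestors: {G}.
The only common ancestor is G, so it is the merge base.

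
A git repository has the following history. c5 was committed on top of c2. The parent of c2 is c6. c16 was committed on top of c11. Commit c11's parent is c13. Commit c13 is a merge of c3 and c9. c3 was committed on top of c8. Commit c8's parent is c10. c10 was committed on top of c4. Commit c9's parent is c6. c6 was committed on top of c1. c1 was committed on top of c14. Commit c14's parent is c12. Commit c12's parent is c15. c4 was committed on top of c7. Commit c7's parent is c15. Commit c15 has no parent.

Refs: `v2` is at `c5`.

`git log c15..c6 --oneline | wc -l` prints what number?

Reachable from c6: {c1, c12, c14, c15, c6}.
Reachable from c15: {c15}.
In c6's history but not c15's: {c1, c12, c14, c6} — 4 commits.

4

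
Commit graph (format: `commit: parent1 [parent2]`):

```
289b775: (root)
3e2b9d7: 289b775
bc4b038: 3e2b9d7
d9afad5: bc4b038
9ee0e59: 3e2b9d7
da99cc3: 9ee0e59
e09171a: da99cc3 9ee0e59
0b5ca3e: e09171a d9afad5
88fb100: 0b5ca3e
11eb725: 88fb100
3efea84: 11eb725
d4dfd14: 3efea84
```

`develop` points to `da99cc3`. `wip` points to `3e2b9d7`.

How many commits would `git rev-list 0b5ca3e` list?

Walking parent pointers from 0b5ca3e: reachable set = {0b5ca3e, 289b775, 3e2b9d7, 9ee0e59, bc4b038, d9afad5, da99cc3, e09171a}.
That is 8 commits.

8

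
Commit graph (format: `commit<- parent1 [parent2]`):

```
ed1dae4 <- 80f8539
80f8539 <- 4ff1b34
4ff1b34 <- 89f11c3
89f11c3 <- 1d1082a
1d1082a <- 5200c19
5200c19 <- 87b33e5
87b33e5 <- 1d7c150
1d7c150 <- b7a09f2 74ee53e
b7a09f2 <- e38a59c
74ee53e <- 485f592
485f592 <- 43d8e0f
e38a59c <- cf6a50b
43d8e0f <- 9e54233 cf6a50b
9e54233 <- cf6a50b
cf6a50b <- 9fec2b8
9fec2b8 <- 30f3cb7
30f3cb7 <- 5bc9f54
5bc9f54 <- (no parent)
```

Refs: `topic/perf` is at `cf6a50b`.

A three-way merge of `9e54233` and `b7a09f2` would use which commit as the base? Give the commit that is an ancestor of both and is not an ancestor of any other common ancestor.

Ancestors of 9e54233: {30f3cb7, 5bc9f54, 9e54233, 9fec2b8, cf6a50b}.
Ancestors of b7a09f2: {30f3cb7, 5bc9f54, 9fec2b8, b7a09f2, cf6a50b, e38a59c}.
Common ancestors: {30f3cb7, 5bc9f54, 9fec2b8, cf6a50b}.
Among these, cf6a50b is not an ancestor of any other common ancestor — it is the merge base.

cf6a50b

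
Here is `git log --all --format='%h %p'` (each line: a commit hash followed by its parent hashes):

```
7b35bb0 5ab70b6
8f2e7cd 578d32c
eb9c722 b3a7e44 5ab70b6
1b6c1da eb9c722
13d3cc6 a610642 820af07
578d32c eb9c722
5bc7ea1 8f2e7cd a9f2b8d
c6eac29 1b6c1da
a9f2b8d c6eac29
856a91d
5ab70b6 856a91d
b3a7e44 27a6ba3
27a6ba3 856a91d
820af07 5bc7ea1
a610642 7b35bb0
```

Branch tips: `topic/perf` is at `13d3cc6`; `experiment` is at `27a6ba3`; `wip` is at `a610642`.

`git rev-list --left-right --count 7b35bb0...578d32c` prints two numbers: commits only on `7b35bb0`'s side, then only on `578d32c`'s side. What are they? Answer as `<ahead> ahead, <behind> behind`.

1 ahead, 4 behind

Reachable from 7b35bb0: {5ab70b6, 7b35bb0, 856a91d}.
Reachable from 578d32c: {27a6ba3, 578d32c, 5ab70b6, 856a91d, b3a7e44, eb9c722}.
Only in 7b35bb0's history (ahead): {7b35bb0} — 1.
Only in 578d32c's history (behind): {27a6ba3, 578d32c, b3a7e44, eb9c722} — 4.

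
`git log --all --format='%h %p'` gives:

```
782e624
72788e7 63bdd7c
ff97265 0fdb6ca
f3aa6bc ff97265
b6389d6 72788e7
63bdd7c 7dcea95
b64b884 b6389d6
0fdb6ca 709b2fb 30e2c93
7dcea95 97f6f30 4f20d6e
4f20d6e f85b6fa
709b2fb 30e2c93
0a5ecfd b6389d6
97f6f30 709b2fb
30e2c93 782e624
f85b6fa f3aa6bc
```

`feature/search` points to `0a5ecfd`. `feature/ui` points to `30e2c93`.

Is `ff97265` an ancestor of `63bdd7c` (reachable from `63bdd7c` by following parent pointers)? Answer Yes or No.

Ancestors of 63bdd7c (commits reachable by following parents): {0fdb6ca, 30e2c93, 4f20d6e, 63bdd7c, 709b2fb, 782e624, 7dcea95, 97f6f30, f3aa6bc, f85b6fa, ff97265}.
ff97265 is in that set, so it is an ancestor of 63bdd7c.

Yes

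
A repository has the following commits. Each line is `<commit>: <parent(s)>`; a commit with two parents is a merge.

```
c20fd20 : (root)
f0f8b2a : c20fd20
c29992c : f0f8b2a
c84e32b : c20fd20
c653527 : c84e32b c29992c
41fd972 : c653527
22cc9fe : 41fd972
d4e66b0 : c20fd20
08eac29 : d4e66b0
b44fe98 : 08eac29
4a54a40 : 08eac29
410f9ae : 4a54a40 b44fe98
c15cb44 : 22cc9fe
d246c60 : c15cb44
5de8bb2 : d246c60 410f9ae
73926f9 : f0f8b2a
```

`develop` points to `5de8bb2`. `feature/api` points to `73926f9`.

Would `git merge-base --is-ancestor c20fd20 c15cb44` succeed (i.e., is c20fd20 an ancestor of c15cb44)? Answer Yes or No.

Ancestors of c15cb44 (commits reachable by following parents): {22cc9fe, 41fd972, c15cb44, c20fd20, c29992c, c653527, c84e32b, f0f8b2a}.
c20fd20 is in that set, so it is an ancestor of c15cb44.

Yes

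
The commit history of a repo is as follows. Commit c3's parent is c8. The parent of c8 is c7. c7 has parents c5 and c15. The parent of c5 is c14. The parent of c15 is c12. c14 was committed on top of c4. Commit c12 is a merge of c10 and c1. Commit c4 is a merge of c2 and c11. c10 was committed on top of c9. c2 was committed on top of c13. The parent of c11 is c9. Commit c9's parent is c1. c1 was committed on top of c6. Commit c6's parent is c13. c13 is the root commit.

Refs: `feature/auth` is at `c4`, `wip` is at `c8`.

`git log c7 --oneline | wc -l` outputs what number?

Walking parent pointers from c7: reachable set = {c1, c10, c11, c12, c13, c14, c15, c2, c4, c5, c6, c7, c9}.
That is 13 commits.

13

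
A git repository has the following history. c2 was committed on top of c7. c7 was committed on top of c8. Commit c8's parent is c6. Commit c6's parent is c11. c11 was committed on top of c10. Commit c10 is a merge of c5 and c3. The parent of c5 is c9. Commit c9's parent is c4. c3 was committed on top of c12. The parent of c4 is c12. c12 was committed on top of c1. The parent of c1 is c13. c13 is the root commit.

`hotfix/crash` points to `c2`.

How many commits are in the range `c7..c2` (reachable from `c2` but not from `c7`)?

1

Reachable from c2: {c1, c10, c11, c12, c13, c2, c3, c4, c5, c6, c7, c8, c9}.
Reachable from c7: {c1, c10, c11, c12, c13, c3, c4, c5, c6, c7, c8, c9}.
In c2's history but not c7's: {c2} — 1 commit.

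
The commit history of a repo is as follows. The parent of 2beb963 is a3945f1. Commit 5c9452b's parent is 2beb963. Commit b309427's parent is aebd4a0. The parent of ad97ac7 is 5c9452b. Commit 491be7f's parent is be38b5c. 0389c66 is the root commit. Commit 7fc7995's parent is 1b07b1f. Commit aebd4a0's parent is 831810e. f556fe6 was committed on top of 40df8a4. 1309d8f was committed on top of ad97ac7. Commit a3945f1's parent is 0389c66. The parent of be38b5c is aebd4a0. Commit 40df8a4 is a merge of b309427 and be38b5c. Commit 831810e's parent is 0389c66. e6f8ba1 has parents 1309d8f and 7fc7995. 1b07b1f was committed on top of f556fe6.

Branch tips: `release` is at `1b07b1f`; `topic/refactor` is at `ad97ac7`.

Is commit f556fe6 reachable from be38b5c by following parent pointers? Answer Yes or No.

Ancestors of be38b5c: {0389c66, 831810e, aebd4a0, be38b5c}.
f556fe6 is not in that set, so it is not an ancestor of be38b5c.

No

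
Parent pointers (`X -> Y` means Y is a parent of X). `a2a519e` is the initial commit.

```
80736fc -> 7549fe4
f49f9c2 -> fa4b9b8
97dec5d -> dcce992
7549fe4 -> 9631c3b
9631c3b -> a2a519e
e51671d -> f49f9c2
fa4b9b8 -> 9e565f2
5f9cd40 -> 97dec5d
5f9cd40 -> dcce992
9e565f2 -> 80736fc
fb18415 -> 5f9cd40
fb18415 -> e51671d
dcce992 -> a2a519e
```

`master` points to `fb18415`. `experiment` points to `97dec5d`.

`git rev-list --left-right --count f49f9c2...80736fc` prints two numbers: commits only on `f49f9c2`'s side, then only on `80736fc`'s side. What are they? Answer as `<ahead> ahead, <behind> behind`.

3 ahead, 0 behind

Reachable from f49f9c2: {7549fe4, 80736fc, 9631c3b, 9e565f2, a2a519e, f49f9c2, fa4b9b8}.
Reachable from 80736fc: {7549fe4, 80736fc, 9631c3b, a2a519e}.
Only in f49f9c2's history (ahead): {9e565f2, f49f9c2, fa4b9b8} — 3.
Only in 80736fc's history (behind): {} — 0.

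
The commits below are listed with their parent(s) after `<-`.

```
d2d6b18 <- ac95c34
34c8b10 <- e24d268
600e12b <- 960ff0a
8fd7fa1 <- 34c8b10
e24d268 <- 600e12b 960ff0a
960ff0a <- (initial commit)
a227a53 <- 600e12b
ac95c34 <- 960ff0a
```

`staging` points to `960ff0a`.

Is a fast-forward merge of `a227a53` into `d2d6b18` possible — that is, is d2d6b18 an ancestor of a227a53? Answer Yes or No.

A fast-forward from d2d6b18 to a227a53 is possible iff d2d6b18 is an ancestor of a227a53.
Ancestors of a227a53: {600e12b, 960ff0a, a227a53}.
d2d6b18 is not among them, so fast-forward is not possible.

No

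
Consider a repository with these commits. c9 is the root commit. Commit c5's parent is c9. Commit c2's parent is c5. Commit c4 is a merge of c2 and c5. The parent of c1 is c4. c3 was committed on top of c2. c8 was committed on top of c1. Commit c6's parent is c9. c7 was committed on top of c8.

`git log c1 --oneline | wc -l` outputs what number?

5

Walking parent pointers from c1: reachable set = {c1, c2, c4, c5, c9}.
That is 5 commits.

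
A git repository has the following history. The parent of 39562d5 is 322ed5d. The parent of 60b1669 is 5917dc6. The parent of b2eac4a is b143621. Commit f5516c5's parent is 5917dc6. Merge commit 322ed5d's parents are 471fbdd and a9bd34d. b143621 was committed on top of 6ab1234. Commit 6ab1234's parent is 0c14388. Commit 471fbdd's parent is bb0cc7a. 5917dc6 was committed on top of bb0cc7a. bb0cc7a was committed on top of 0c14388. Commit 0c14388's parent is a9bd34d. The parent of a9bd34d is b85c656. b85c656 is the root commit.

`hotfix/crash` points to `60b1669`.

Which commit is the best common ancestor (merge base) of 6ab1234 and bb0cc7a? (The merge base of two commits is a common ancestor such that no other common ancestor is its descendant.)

Ancestors of 6ab1234: {0c14388, 6ab1234, a9bd34d, b85c656}.
Ancestors of bb0cc7a: {0c14388, a9bd34d, b85c656, bb0cc7a}.
Common ancestors: {0c14388, a9bd34d, b85c656}.
Among these, 0c14388 is not an ancestor of any other common ancestor — it is the merge base.

0c14388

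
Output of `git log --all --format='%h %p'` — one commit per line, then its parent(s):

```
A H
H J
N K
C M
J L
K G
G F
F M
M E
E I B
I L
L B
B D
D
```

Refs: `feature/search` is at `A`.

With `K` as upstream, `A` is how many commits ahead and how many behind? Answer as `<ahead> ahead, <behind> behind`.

Reachable from A: {A, B, D, H, J, L}.
Reachable from K: {B, D, E, F, G, I, K, L, M}.
Only in A's history (ahead): {A, H, J} — 3.
Only in K's history (behind): {E, F, G, I, K, M} — 6.

3 ahead, 6 behind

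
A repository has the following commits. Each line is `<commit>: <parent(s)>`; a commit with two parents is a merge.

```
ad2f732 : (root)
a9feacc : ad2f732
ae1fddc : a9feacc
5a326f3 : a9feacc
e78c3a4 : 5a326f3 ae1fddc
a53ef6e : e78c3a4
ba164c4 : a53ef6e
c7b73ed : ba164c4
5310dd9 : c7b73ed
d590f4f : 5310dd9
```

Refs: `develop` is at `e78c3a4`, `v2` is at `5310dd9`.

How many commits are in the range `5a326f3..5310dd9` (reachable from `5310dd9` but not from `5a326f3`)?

Reachable from 5310dd9: {5310dd9, 5a326f3, a53ef6e, a9feacc, ad2f732, ae1fddc, ba164c4, c7b73ed, e78c3a4}.
Reachable from 5a326f3: {5a326f3, a9feacc, ad2f732}.
In 5310dd9's history but not 5a326f3's: {5310dd9, a53ef6e, ae1fddc, ba164c4, c7b73ed, e78c3a4} — 6 commits.

6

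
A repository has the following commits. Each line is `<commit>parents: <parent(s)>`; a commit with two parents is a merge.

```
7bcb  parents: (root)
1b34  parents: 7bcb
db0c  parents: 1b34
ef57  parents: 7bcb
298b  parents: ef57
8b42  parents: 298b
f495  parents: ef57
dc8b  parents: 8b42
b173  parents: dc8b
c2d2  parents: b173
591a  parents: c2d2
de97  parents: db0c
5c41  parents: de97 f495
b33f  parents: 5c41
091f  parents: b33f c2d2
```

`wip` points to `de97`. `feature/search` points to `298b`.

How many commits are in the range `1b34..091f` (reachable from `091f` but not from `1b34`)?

12

Reachable from 091f: {091f, 1b34, 298b, 5c41, 7bcb, 8b42, b173, b33f, c2d2, db0c, dc8b, de97, ef57, f495}.
Reachable from 1b34: {1b34, 7bcb}.
In 091f's history but not 1b34's: {091f, 298b, 5c41, 8b42, b173, b33f, c2d2, db0c, dc8b, de97, ef57, f495} — 12 commits.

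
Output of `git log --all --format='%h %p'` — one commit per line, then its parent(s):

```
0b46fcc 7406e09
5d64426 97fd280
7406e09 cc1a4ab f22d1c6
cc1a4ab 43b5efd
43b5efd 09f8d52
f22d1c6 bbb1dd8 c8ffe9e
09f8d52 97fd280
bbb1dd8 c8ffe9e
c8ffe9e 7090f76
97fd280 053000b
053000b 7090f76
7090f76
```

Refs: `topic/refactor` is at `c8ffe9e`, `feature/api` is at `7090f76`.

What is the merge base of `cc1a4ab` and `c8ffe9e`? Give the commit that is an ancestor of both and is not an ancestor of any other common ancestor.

7090f76

Ancestors of cc1a4ab: {053000b, 09f8d52, 43b5efd, 7090f76, 97fd280, cc1a4ab}.
Ancestors of c8ffe9e: {7090f76, c8ffe9e}.
Common ancestors: {7090f76}.
The only common ancestor is 7090f76, so it is the merge base.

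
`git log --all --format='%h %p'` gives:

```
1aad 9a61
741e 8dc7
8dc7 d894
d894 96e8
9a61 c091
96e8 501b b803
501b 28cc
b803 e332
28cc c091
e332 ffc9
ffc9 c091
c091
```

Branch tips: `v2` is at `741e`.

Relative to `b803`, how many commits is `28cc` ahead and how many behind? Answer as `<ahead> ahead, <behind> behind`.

Reachable from 28cc: {28cc, c091}.
Reachable from b803: {b803, c091, e332, ffc9}.
Only in 28cc's history (ahead): {28cc} — 1.
Only in b803's history (behind): {b803, e332, ffc9} — 3.

1 ahead, 3 behind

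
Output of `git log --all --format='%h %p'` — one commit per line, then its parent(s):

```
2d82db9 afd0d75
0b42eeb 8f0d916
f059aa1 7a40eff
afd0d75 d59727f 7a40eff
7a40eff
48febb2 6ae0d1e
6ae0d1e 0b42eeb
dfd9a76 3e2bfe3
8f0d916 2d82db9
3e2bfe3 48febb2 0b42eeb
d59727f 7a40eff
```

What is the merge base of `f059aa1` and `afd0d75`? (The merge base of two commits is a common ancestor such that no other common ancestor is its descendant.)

Ancestors of f059aa1: {7a40eff, f059aa1}.
Ancestors of afd0d75: {7a40eff, afd0d75, d59727f}.
Common ancestors: {7a40eff}.
The only common ancestor is 7a40eff, so it is the merge base.

7a40eff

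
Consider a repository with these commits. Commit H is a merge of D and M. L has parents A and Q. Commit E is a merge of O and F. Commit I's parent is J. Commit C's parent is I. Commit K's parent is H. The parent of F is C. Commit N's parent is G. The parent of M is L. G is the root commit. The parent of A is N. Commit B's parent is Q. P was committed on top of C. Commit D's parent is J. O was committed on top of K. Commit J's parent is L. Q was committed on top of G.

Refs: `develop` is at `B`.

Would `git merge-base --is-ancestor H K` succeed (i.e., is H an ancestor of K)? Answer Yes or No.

Yes

Ancestors of K (commits reachable by following parents): {A, D, G, H, J, K, L, M, N, Q}.
H is in that set, so it is an ancestor of K.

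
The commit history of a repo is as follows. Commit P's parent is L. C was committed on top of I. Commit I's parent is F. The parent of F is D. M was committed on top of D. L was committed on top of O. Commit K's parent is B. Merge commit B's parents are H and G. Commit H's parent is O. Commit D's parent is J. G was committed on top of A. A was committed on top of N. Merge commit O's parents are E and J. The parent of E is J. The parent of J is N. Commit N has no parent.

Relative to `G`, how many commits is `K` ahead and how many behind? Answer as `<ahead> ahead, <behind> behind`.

6 ahead, 0 behind

Reachable from K: {A, B, E, G, H, J, K, N, O}.
Reachable from G: {A, G, N}.
Only in K's history (ahead): {B, E, H, J, K, O} — 6.
Only in G's history (behind): {} — 0.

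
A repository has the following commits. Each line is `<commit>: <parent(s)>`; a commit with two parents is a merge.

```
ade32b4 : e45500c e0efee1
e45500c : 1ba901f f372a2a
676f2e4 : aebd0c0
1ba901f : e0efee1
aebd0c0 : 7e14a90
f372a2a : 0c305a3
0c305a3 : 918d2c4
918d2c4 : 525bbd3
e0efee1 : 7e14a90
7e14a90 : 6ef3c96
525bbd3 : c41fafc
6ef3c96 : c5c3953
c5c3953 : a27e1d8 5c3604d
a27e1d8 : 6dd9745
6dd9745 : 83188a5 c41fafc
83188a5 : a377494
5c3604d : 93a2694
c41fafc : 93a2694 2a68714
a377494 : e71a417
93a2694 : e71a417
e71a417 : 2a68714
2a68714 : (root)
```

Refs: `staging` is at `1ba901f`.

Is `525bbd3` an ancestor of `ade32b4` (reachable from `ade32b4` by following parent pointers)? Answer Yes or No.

Ancestors of ade32b4 (commits reachable by following parents): {0c305a3, 1ba901f, 2a68714, 525bbd3, 5c3604d, 6dd9745, 6ef3c96, 7e14a90, 83188a5, 918d2c4, 93a2694, a27e1d8, a377494, ade32b4, c41fafc, c5c3953, e0efee1, e45500c, e71a417, f372a2a}.
525bbd3 is in that set, so it is an ancestor of ade32b4.

Yes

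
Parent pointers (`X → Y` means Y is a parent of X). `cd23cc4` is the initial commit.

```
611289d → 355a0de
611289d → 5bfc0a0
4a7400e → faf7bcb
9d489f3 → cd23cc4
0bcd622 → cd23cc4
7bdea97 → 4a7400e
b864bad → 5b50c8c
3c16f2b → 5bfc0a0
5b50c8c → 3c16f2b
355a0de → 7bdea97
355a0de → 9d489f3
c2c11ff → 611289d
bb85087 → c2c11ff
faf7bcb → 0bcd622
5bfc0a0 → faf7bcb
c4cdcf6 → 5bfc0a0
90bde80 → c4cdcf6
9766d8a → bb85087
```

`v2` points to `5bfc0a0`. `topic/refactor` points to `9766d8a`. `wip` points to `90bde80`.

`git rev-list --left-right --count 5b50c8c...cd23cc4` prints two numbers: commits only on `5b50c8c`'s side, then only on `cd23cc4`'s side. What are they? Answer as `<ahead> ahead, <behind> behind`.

Reachable from 5b50c8c: {0bcd622, 3c16f2b, 5b50c8c, 5bfc0a0, cd23cc4, faf7bcb}.
Reachable from cd23cc4: {cd23cc4}.
Only in 5b50c8c's history (ahead): {0bcd622, 3c16f2b, 5b50c8c, 5bfc0a0, faf7bcb} — 5.
Only in cd23cc4's history (behind): {} — 0.

5 ahead, 0 behind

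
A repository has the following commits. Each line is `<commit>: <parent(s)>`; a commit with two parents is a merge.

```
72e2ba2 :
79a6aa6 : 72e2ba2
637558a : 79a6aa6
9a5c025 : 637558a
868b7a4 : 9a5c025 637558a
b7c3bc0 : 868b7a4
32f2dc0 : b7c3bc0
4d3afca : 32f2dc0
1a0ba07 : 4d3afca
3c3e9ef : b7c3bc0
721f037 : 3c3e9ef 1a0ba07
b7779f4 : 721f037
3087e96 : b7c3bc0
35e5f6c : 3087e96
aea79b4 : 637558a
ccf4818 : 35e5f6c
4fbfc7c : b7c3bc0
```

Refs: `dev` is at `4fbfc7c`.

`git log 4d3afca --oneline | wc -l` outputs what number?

Walking parent pointers from 4d3afca: reachable set = {32f2dc0, 4d3afca, 637558a, 72e2ba2, 79a6aa6, 868b7a4, 9a5c025, b7c3bc0}.
That is 8 commits.

8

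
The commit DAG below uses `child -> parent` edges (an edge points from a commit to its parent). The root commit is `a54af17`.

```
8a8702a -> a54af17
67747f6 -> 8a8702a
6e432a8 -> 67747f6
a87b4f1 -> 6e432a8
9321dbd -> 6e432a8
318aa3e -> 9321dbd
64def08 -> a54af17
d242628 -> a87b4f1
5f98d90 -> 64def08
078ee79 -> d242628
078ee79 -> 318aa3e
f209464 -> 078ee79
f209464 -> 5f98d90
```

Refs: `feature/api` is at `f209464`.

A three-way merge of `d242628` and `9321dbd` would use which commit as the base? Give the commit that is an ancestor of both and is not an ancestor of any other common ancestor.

6e432a8

Ancestors of d242628: {67747f6, 6e432a8, 8a8702a, a54af17, a87b4f1, d242628}.
Ancestors of 9321dbd: {67747f6, 6e432a8, 8a8702a, 9321dbd, a54af17}.
Common ancestors: {67747f6, 6e432a8, 8a8702a, a54af17}.
Among these, 6e432a8 is not an ancestor of any other common ancestor — it is the merge base.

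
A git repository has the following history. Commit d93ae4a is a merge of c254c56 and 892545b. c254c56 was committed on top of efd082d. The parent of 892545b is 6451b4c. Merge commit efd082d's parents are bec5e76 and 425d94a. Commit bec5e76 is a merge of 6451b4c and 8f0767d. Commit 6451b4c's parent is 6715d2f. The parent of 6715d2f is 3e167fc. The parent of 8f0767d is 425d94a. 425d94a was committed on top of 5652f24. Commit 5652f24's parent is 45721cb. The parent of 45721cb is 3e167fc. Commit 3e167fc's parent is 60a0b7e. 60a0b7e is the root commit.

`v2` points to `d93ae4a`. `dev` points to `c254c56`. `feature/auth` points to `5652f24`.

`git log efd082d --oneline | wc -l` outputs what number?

10

Walking parent pointers from efd082d: reachable set = {3e167fc, 425d94a, 45721cb, 5652f24, 60a0b7e, 6451b4c, 6715d2f, 8f0767d, bec5e76, efd082d}.
That is 10 commits.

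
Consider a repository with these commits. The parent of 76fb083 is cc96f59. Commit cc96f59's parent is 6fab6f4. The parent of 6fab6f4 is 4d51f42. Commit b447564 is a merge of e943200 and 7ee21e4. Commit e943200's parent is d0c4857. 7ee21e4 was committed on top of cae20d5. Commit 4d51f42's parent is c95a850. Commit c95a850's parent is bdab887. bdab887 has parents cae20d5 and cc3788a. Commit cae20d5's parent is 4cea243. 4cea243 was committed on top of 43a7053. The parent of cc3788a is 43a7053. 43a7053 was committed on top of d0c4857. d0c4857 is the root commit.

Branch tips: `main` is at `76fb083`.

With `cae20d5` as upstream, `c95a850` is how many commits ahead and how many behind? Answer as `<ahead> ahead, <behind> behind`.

3 ahead, 0 behind

Reachable from c95a850: {43a7053, 4cea243, bdab887, c95a850, cae20d5, cc3788a, d0c4857}.
Reachable from cae20d5: {43a7053, 4cea243, cae20d5, d0c4857}.
Only in c95a850's history (ahead): {bdab887, c95a850, cc3788a} — 3.
Only in cae20d5's history (behind): {} — 0.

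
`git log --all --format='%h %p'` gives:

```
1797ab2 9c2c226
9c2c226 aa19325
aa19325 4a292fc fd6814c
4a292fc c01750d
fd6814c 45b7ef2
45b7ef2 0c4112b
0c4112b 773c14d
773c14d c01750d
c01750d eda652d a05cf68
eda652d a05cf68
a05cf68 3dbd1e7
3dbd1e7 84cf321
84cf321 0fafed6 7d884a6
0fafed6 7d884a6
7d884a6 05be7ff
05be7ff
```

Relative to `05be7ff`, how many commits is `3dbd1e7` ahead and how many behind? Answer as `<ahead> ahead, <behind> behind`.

Reachable from 3dbd1e7: {05be7ff, 0fafed6, 3dbd1e7, 7d884a6, 84cf321}.
Reachable from 05be7ff: {05be7ff}.
Only in 3dbd1e7's history (ahead): {0fafed6, 3dbd1e7, 7d884a6, 84cf321} — 4.
Only in 05be7ff's history (behind): {} — 0.

4 ahead, 0 behind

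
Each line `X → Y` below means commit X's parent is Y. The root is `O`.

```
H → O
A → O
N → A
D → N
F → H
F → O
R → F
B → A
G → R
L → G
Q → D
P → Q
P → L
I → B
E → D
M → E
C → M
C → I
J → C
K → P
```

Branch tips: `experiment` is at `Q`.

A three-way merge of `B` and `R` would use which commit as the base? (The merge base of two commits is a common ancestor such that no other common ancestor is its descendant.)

O

Ancestors of B: {A, B, O}.
Ancestors of R: {F, H, O, R}.
Common ancestors: {O}.
The only common ancestor is O, so it is the merge base.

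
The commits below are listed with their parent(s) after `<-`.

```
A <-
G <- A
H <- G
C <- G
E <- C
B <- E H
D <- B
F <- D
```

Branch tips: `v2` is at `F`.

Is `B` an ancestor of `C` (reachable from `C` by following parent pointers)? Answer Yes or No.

No

Ancestors of C: {A, C, G}.
B is not in that set, so it is not an ancestor of C.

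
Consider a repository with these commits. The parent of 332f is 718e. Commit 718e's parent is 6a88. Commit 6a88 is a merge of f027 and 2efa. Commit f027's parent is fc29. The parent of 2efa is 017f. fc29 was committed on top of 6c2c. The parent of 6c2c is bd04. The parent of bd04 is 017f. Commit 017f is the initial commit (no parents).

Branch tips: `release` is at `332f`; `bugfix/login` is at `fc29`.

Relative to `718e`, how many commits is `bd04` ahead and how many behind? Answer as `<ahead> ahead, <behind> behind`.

Reachable from bd04: {017f, bd04}.
Reachable from 718e: {017f, 2efa, 6a88, 6c2c, 718e, bd04, f027, fc29}.
Only in bd04's history (ahead): {} — 0.
Only in 718e's history (behind): {2efa, 6a88, 6c2c, 718e, f027, fc29} — 6.

0 ahead, 6 behind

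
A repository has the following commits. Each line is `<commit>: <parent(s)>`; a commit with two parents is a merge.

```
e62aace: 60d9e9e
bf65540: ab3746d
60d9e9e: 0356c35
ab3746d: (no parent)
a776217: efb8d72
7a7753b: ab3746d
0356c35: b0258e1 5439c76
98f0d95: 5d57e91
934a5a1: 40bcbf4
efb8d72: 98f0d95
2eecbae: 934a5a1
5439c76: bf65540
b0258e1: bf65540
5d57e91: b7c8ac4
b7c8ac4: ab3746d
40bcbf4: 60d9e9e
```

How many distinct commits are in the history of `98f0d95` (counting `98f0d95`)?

4

Walking parent pointers from 98f0d95: reachable set = {5d57e91, 98f0d95, ab3746d, b7c8ac4}.
That is 4 commits.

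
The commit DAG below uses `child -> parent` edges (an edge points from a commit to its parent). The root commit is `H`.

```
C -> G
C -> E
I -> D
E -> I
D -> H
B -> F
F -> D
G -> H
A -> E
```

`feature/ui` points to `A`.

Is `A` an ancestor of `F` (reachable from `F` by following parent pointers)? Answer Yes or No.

Ancestors of F: {D, F, H}.
A is not in that set, so it is not an ancestor of F.

No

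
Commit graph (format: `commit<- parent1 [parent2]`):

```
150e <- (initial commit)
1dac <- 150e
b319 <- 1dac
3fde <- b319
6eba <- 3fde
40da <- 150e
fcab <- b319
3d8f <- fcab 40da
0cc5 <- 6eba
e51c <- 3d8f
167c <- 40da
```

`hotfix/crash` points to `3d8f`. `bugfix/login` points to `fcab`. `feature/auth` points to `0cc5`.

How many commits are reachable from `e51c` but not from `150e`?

Reachable from e51c: {150e, 1dac, 3d8f, 40da, b319, e51c, fcab}.
Reachable from 150e: {150e}.
In e51c's history but not 150e's: {1dac, 3d8f, 40da, b319, e51c, fcab} — 6 commits.

6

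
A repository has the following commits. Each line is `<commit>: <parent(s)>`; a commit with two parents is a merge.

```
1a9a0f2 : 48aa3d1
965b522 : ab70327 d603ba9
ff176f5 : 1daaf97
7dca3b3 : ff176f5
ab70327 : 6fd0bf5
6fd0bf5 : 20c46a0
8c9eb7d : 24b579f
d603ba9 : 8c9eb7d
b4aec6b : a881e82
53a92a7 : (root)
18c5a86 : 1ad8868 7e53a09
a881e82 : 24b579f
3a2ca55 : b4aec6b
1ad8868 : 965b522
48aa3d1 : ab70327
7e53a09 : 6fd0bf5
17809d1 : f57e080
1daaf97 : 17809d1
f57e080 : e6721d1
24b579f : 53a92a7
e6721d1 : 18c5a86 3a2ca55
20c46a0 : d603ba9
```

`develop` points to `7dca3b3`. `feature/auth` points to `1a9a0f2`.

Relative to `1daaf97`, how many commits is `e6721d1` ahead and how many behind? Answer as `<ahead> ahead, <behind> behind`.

0 ahead, 3 behind

Reachable from e6721d1: {18c5a86, 1ad8868, 20c46a0, 24b579f, 3a2ca55, 53a92a7, 6fd0bf5, 7e53a09, 8c9eb7d, 965b522, a881e82, ab70327, b4aec6b, d603ba9, e6721d1}.
Reachable from 1daaf97: {17809d1, 18c5a86, 1ad8868, 1daaf97, 20c46a0, 24b579f, 3a2ca55, 53a92a7, 6fd0bf5, 7e53a09, 8c9eb7d, 965b522, a881e82, ab70327, b4aec6b, d603ba9, e6721d1, f57e080}.
Only in e6721d1's history (ahead): {} — 0.
Only in 1daaf97's history (behind): {17809d1, 1daaf97, f57e080} — 3.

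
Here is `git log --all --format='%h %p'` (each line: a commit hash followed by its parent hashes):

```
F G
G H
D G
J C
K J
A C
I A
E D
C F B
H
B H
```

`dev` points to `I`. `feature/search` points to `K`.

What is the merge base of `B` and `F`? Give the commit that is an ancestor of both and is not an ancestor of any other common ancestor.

H

Ancestors of B: {B, H}.
Ancestors of F: {F, G, H}.
Common ancestors: {H}.
The only common ancestor is H, so it is the merge base.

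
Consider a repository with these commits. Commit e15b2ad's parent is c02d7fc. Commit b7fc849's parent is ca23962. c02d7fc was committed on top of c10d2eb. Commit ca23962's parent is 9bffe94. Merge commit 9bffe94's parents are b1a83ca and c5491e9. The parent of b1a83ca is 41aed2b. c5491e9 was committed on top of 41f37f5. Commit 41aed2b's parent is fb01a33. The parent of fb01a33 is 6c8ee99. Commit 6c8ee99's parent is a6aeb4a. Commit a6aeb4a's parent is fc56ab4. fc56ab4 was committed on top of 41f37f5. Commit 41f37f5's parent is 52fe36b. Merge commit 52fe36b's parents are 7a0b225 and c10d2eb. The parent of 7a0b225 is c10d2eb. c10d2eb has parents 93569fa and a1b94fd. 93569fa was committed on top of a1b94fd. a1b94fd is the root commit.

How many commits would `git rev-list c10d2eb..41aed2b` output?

8

Reachable from 41aed2b: {41aed2b, 41f37f5, 52fe36b, 6c8ee99, 7a0b225, 93569fa, a1b94fd, a6aeb4a, c10d2eb, fb01a33, fc56ab4}.
Reachable from c10d2eb: {93569fa, a1b94fd, c10d2eb}.
In 41aed2b's history but not c10d2eb's: {41aed2b, 41f37f5, 52fe36b, 6c8ee99, 7a0b225, a6aeb4a, fb01a33, fc56ab4} — 8 commits.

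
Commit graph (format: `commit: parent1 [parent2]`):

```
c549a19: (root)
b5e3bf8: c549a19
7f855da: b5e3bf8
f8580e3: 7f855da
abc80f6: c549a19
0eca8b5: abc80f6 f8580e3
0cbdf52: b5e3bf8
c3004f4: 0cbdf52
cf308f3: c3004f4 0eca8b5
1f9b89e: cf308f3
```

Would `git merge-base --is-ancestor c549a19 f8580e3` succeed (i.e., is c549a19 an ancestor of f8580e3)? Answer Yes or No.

Ancestors of f8580e3 (commits reachable by following parents): {7f855da, b5e3bf8, c549a19, f8580e3}.
c549a19 is in that set, so it is an ancestor of f8580e3.

Yes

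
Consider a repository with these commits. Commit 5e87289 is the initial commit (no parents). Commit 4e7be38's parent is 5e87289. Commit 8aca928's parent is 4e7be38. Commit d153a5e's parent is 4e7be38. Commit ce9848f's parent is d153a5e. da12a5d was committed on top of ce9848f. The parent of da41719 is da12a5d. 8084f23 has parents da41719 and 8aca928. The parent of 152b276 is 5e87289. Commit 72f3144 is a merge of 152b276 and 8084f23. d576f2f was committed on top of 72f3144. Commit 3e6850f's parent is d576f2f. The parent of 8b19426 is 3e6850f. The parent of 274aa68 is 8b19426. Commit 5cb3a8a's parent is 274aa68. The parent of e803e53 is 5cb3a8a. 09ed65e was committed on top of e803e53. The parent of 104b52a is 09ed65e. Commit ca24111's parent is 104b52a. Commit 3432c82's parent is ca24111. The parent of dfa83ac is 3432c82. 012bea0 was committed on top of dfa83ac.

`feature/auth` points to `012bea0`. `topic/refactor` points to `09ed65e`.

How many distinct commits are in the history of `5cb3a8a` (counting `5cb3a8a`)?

Walking parent pointers from 5cb3a8a: reachable set = {152b276, 274aa68, 3e6850f, 4e7be38, 5cb3a8a, 5e87289, 72f3144, 8084f23, 8aca928, 8b19426, ce9848f, d153a5e, d576f2f, da12a5d, da41719}.
That is 15 commits.

15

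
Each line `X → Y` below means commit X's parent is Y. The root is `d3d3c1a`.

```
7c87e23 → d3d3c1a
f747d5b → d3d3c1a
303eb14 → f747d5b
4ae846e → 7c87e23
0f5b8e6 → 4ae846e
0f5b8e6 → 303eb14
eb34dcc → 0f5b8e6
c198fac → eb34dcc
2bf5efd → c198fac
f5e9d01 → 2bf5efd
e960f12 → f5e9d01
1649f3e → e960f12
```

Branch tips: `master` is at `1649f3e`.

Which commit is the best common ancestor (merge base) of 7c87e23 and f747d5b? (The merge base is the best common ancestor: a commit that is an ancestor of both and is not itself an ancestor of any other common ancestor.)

d3d3c1a

Ancestors of 7c87e23: {7c87e23, d3d3c1a}.
Ancestors of f747d5b: {d3d3c1a, f747d5b}.
Common ancestors: {d3d3c1a}.
The only common ancestor is d3d3c1a, so it is the merge base.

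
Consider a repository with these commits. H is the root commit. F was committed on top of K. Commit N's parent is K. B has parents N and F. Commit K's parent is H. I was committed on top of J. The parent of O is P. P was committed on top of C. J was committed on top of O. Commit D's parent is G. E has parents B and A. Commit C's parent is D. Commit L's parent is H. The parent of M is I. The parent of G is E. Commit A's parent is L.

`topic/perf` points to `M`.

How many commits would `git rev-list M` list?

16

Walking parent pointers from M: reachable set = {A, B, C, D, E, F, G, H, I, J, K, L, M, N, O, P}.
That is 16 commits.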